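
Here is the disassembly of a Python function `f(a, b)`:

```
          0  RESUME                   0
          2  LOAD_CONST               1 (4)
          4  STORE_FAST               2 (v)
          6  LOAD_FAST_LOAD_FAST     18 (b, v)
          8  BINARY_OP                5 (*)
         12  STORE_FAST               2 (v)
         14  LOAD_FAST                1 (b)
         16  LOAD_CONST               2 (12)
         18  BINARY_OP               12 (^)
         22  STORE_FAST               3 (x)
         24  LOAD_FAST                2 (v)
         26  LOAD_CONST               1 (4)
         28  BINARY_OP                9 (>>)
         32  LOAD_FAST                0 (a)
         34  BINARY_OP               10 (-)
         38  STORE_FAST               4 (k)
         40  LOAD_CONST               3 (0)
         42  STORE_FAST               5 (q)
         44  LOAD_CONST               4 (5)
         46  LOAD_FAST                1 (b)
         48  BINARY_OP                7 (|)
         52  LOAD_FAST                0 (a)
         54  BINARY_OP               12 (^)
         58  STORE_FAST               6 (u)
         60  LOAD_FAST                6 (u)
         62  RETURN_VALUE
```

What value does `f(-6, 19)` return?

-19

LOAD_CONST → push 4. Stack: [4]
STORE_FAST v → v=4. Stack: []
LOAD_FAST_LOAD_FAST b,v → push 19,4. Stack: [19, 4]
BINARY_OP * → 19 * 4 = 76. Stack: [76]
STORE_FAST v → v=76. Stack: []
LOAD_FAST b → push 19. Stack: [19]
LOAD_CONST → push 12. Stack: [19, 12]
BINARY_OP ^ → 19 ^ 12 = 31. Stack: [31]
STORE_FAST x → x=31. Stack: []
LOAD_FAST v → push 76. Stack: [76]
LOAD_CONST → push 4. Stack: [76, 4]
BINARY_OP >> → 76 >> 4 = 4. Stack: [4]
LOAD_FAST a → push -6. Stack: [4, -6]
BINARY_OP - → 4 - -6 = 10. Stack: [10]
STORE_FAST k → k=10. Stack: []
LOAD_CONST → push 0. Stack: [0]
STORE_FAST q → q=0. Stack: []
LOAD_CONST → push 5. Stack: [5]
LOAD_FAST b → push 19. Stack: [5, 19]
BINARY_OP | → 5 | 19 = 23. Stack: [23]
LOAD_FAST a → push -6. Stack: [23, -6]
BINARY_OP ^ → 23 ^ -6 = -19. Stack: [-19]
STORE_FAST u → u=-19. Stack: []
LOAD_FAST u → push -19. Stack: [-19]
RETURN_VALUE → return -19.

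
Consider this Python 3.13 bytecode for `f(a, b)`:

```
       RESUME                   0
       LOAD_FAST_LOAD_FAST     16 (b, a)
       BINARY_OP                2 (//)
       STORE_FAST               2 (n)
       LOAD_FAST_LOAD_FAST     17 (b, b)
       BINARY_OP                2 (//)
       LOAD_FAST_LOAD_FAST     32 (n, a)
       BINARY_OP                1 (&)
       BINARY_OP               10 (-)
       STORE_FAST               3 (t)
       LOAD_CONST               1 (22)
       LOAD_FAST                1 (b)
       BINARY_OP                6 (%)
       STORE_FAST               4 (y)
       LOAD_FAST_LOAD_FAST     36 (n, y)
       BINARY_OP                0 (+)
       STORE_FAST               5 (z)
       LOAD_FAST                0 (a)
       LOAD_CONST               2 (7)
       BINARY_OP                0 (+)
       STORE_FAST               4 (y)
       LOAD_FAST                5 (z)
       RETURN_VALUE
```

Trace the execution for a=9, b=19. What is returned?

5

LOAD_FAST_LOAD_FAST b,a → push 19,9. Stack: [19, 9]
BINARY_OP // → 19 // 9 = 2. Stack: [2]
STORE_FAST n → n=2. Stack: []
LOAD_FAST_LOAD_FAST b,b → push 19,19. Stack: [19, 19]
BINARY_OP // → 19 // 19 = 1. Stack: [1]
LOAD_FAST_LOAD_FAST n,a → push 2,9. Stack: [1, 2, 9]
BINARY_OP & → 2 & 9 = 0. Stack: [1, 0]
BINARY_OP - → 1 - 0 = 1. Stack: [1]
STORE_FAST t → t=1. Stack: []
LOAD_CONST → push 22. Stack: [22]
LOAD_FAST b → push 19. Stack: [22, 19]
BINARY_OP % → 22 % 19 = 3. Stack: [3]
STORE_FAST y → y=3. Stack: []
LOAD_FAST_LOAD_FAST n,y → push 2,3. Stack: [2, 3]
BINARY_OP + → 2 + 3 = 5. Stack: [5]
STORE_FAST z → z=5. Stack: []
LOAD_FAST a → push 9. Stack: [9]
LOAD_CONST → push 7. Stack: [9, 7]
BINARY_OP + → 9 + 7 = 16. Stack: [16]
STORE_FAST y → y=16. Stack: []
LOAD_FAST z → push 5. Stack: [5]
RETURN_VALUE → return 5.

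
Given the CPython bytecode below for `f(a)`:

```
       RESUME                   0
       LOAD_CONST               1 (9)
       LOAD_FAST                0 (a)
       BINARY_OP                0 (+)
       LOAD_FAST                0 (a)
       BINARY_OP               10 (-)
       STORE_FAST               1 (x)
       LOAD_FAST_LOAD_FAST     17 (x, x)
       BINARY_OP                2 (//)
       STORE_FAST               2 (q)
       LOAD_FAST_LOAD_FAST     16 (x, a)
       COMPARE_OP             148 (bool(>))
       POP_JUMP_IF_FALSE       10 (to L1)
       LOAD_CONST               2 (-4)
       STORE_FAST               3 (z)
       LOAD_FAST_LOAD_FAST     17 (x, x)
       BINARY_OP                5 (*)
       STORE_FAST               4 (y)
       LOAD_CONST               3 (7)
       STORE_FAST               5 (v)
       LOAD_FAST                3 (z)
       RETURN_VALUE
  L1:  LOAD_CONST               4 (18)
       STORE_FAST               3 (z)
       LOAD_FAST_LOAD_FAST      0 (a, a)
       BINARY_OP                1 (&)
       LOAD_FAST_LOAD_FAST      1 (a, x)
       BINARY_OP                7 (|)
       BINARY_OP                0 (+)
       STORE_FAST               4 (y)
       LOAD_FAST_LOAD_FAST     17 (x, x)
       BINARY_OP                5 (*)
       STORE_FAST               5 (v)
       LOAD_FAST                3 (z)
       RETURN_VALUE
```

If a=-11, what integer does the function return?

-4

LOAD_CONST → push 9. Stack: [9]
LOAD_FAST a → push -11. Stack: [9, -11]
BINARY_OP + → 9 + -11 = -2. Stack: [-2]
LOAD_FAST a → push -11. Stack: [-2, -11]
BINARY_OP - → -2 - -11 = 9. Stack: [9]
STORE_FAST x → x=9. Stack: []
LOAD_FAST_LOAD_FAST x,x → push 9,9. Stack: [9, 9]
BINARY_OP // → 9 // 9 = 1. Stack: [1]
STORE_FAST q → q=1. Stack: []
LOAD_FAST_LOAD_FAST x,a → push 9,-11. Stack: [9, -11]
COMPARE_OP bool(>) → 9 vs -11 = True. Stack: [True]
POP_JUMP_IF_FALSE → pop True; no jump. Stack: []
LOAD_CONST → push -4. Stack: [-4]
STORE_FAST z → z=-4. Stack: []
LOAD_FAST_LOAD_FAST x,x → push 9,9. Stack: [9, 9]
BINARY_OP * → 9 * 9 = 81. Stack: [81]
STORE_FAST y → y=81. Stack: []
LOAD_CONST → push 7. Stack: [7]
STORE_FAST v → v=7. Stack: []
LOAD_FAST z → push -4. Stack: [-4]
RETURN_VALUE → return -4.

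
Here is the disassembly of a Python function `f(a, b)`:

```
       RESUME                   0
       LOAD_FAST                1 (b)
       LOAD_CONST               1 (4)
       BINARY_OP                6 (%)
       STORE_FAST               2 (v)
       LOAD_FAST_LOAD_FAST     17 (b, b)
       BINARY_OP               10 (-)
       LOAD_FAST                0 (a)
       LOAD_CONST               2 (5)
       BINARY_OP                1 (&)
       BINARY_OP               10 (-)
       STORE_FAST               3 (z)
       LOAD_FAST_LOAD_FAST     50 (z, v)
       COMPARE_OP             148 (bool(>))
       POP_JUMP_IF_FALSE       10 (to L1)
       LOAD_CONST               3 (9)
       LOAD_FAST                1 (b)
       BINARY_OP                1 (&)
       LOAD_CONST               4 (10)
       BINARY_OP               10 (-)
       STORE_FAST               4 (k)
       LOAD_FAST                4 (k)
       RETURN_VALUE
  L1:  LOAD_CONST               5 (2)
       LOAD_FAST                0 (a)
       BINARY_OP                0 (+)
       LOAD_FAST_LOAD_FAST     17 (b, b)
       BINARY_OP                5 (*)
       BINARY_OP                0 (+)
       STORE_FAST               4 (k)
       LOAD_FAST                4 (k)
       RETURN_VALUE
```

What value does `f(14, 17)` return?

305

LOAD_FAST b → push 17. Stack: [17]
LOAD_CONST → push 4. Stack: [17, 4]
BINARY_OP % → 17 % 4 = 1. Stack: [1]
STORE_FAST v → v=1. Stack: []
LOAD_FAST_LOAD_FAST b,b → push 17,17. Stack: [17, 17]
BINARY_OP - → 17 - 17 = 0. Stack: [0]
LOAD_FAST a → push 14. Stack: [0, 14]
LOAD_CONST → push 5. Stack: [0, 14, 5]
BINARY_OP & → 14 & 5 = 4. Stack: [0, 4]
BINARY_OP - → 0 - 4 = -4. Stack: [-4]
STORE_FAST z → z=-4. Stack: []
LOAD_FAST_LOAD_FAST z,v → push -4,1. Stack: [-4, 1]
COMPARE_OP bool(>) → -4 vs 1 = False. Stack: [False]
POP_JUMP_IF_FALSE → pop False; jump. Stack: []
LOAD_CONST → push 2. Stack: [2]
LOAD_FAST a → push 14. Stack: [2, 14]
BINARY_OP + → 2 + 14 = 16. Stack: [16]
LOAD_FAST_LOAD_FAST b,b → push 17,17. Stack: [16, 17, 17]
BINARY_OP * → 17 * 17 = 289. Stack: [16, 289]
BINARY_OP + → 16 + 289 = 305. Stack: [305]
STORE_FAST k → k=305. Stack: []
LOAD_FAST k → push 305. Stack: [305]
RETURN_VALUE → return 305.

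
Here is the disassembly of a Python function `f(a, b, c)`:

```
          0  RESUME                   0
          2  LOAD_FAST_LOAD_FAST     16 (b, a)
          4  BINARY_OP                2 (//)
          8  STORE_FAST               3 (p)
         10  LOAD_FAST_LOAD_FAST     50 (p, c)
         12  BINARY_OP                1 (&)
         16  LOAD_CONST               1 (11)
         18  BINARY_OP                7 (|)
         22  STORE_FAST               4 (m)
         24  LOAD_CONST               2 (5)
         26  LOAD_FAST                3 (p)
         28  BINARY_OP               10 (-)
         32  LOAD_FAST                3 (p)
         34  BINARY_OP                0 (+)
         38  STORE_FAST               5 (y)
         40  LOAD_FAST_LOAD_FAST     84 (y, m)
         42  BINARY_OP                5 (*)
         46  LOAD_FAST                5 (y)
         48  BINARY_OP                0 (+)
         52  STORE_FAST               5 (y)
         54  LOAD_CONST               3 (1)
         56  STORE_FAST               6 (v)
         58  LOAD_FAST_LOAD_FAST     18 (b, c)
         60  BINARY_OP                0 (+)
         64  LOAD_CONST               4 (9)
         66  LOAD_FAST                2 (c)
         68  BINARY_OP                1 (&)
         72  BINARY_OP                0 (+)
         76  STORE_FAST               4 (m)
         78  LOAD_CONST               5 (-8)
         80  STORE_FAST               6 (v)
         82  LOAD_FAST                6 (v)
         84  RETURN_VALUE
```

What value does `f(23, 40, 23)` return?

-8

LOAD_FAST_LOAD_FAST b,a → push 40,23. Stack: [40, 23]
BINARY_OP // → 40 // 23 = 1. Stack: [1]
STORE_FAST p → p=1. Stack: []
LOAD_FAST_LOAD_FAST p,c → push 1,23. Stack: [1, 23]
BINARY_OP & → 1 & 23 = 1. Stack: [1]
LOAD_CONST → push 11. Stack: [1, 11]
BINARY_OP | → 1 | 11 = 11. Stack: [11]
STORE_FAST m → m=11. Stack: []
LOAD_CONST → push 5. Stack: [5]
LOAD_FAST p → push 1. Stack: [5, 1]
BINARY_OP - → 5 - 1 = 4. Stack: [4]
LOAD_FAST p → push 1. Stack: [4, 1]
BINARY_OP + → 4 + 1 = 5. Stack: [5]
STORE_FAST y → y=5. Stack: []
LOAD_FAST_LOAD_FAST y,m → push 5,11. Stack: [5, 11]
BINARY_OP * → 5 * 11 = 55. Stack: [55]
LOAD_FAST y → push 5. Stack: [55, 5]
BINARY_OP + → 55 + 5 = 60. Stack: [60]
STORE_FAST y → y=60. Stack: []
LOAD_CONST → push 1. Stack: [1]
STORE_FAST v → v=1. Stack: []
LOAD_FAST_LOAD_FAST b,c → push 40,23. Stack: [40, 23]
BINARY_OP + → 40 + 23 = 63. Stack: [63]
LOAD_CONST → push 9. Stack: [63, 9]
LOAD_FAST c → push 23. Stack: [63, 9, 23]
BINARY_OP & → 9 & 23 = 1. Stack: [63, 1]
BINARY_OP + → 63 + 1 = 64. Stack: [64]
STORE_FAST m → m=64. Stack: []
LOAD_CONST → push -8. Stack: [-8]
STORE_FAST v → v=-8. Stack: []
LOAD_FAST v → push -8. Stack: [-8]
RETURN_VALUE → return -8.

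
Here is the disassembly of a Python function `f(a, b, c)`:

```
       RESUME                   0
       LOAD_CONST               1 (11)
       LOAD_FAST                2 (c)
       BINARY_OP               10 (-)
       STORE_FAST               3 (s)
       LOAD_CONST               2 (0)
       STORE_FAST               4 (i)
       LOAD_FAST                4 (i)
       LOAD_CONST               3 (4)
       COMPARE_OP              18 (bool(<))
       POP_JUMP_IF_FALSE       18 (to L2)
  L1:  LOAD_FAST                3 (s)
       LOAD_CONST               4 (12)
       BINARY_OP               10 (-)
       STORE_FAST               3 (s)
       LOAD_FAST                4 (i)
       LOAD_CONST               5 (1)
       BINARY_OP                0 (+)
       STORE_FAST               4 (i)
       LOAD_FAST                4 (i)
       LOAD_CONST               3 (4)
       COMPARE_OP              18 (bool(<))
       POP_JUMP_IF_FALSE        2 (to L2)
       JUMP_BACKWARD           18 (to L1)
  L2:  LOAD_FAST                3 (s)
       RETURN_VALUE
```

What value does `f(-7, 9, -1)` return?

LOAD_CONST → push 11. Stack: [11]
LOAD_FAST c → push -1. Stack: [11, -1]
BINARY_OP - → 11 - -1 = 12. Stack: [12]
STORE_FAST s → s=12. Stack: []
LOAD_CONST → push 0. Stack: [0]
STORE_FAST i → i=0. Stack: []
LOAD_FAST i → push 0. Stack: [0]
LOAD_CONST → push 4. Stack: [0, 4]
COMPARE_OP bool(<) → 0 vs 4 = True. Stack: [True]
POP_JUMP_IF_FALSE → pop True; no jump. Stack: []
LOAD_FAST s → push 12. Stack: [12]
LOAD_CONST → push 12. Stack: [12, 12]
BINARY_OP - → 12 - 12 = 0. Stack: [0]
STORE_FAST s → s=0. Stack: []
LOAD_FAST i → push 0. Stack: [0]
LOAD_CONST → push 1. Stack: [0, 1]
BINARY_OP + → 0 + 1 = 1. Stack: [1]
STORE_FAST i → i=1. Stack: []
LOAD_FAST i → push 1. Stack: [1]
LOAD_CONST → push 4. Stack: [1, 4]
COMPARE_OP bool(<) → 1 vs 4 = True. Stack: [True]
POP_JUMP_IF_FALSE → pop True; no jump. Stack: []
LOAD_FAST s → push 0. Stack: [0]
LOAD_CONST → push 12. Stack: [0, 12]
BINARY_OP - → 0 - 12 = -12. Stack: [-12]
STORE_FAST s → s=-12. Stack: []
LOAD_FAST i → push 1. Stack: [1]
LOAD_CONST → push 1. Stack: [1, 1]
BINARY_OP + → 1 + 1 = 2. Stack: [2]
STORE_FAST i → i=2. Stack: []
LOAD_FAST i → push 2. Stack: [2]
LOAD_CONST → push 4. Stack: [2, 4]
COMPARE_OP bool(<) → 2 vs 4 = True. Stack: [True]
POP_JUMP_IF_FALSE → pop True; no jump. Stack: []
LOAD_FAST s → push -12. Stack: [-12]
LOAD_CONST → push 12. Stack: [-12, 12]
BINARY_OP - → -12 - 12 = -24. Stack: [-24]
STORE_FAST s → s=-24. Stack: []
LOAD_FAST i → push 2. Stack: [2]
LOAD_CONST → push 1. Stack: [2, 1]
BINARY_OP + → 2 + 1 = 3. Stack: [3]
STORE_FAST i → i=3. Stack: []
LOAD_FAST i → push 3. Stack: [3]
LOAD_CONST → push 4. Stack: [3, 4]
COMPARE_OP bool(<) → 3 vs 4 = True. Stack: [True]
POP_JUMP_IF_FALSE → pop True; no jump. Stack: []
LOAD_FAST s → push -24. Stack: [-24]
LOAD_CONST → push 12. Stack: [-24, 12]
BINARY_OP - → -24 - 12 = -36. Stack: [-36]
STORE_FAST s → s=-36. Stack: []
LOAD_FAST i → push 3. Stack: [3]
LOAD_CONST → push 1. Stack: [3, 1]
BINARY_OP + → 3 + 1 = 4. Stack: [4]
STORE_FAST i → i=4. Stack: []
LOAD_FAST i → push 4. Stack: [4]
LOAD_CONST → push 4. Stack: [4, 4]
COMPARE_OP bool(<) → 4 vs 4 = False. Stack: [False]
POP_JUMP_IF_FALSE → pop False; jump. Stack: []
LOAD_FAST s → push -36. Stack: [-36]
RETURN_VALUE → return -36.

-36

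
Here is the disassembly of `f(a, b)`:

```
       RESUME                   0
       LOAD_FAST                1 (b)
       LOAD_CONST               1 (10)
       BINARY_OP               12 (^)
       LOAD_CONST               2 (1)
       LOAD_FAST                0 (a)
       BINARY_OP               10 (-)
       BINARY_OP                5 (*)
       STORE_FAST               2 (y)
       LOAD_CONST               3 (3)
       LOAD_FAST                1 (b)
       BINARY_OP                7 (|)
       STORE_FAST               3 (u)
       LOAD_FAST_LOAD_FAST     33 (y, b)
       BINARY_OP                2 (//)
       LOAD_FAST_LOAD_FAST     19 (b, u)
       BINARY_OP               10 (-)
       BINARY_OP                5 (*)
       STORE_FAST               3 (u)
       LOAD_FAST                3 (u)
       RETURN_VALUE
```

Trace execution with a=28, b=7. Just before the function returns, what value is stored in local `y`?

LOAD_FAST b → push 7. Stack: [7]
LOAD_CONST → push 10. Stack: [7, 10]
BINARY_OP ^ → 7 ^ 10 = 13. Stack: [13]
LOAD_CONST → push 1. Stack: [13, 1]
LOAD_FAST a → push 28. Stack: [13, 1, 28]
BINARY_OP - → 1 - 28 = -27. Stack: [13, -27]
BINARY_OP * → 13 * -27 = -351. Stack: [-351]
STORE_FAST y → y=-351. Stack: []
LOAD_CONST → push 3. Stack: [3]
LOAD_FAST b → push 7. Stack: [3, 7]
BINARY_OP | → 3 | 7 = 7. Stack: [7]
STORE_FAST u → u=7. Stack: []
LOAD_FAST_LOAD_FAST y,b → push -351,7. Stack: [-351, 7]
BINARY_OP // → -351 // 7 = -51. Stack: [-51]
LOAD_FAST_LOAD_FAST b,u → push 7,7. Stack: [-51, 7, 7]
BINARY_OP - → 7 - 7 = 0. Stack: [-51, 0]
BINARY_OP * → -51 * 0 = 0. Stack: [0]
STORE_FAST u → u=0. Stack: []
LOAD_FAST u → push 0. Stack: [0]
RETURN_VALUE → return 0.

-351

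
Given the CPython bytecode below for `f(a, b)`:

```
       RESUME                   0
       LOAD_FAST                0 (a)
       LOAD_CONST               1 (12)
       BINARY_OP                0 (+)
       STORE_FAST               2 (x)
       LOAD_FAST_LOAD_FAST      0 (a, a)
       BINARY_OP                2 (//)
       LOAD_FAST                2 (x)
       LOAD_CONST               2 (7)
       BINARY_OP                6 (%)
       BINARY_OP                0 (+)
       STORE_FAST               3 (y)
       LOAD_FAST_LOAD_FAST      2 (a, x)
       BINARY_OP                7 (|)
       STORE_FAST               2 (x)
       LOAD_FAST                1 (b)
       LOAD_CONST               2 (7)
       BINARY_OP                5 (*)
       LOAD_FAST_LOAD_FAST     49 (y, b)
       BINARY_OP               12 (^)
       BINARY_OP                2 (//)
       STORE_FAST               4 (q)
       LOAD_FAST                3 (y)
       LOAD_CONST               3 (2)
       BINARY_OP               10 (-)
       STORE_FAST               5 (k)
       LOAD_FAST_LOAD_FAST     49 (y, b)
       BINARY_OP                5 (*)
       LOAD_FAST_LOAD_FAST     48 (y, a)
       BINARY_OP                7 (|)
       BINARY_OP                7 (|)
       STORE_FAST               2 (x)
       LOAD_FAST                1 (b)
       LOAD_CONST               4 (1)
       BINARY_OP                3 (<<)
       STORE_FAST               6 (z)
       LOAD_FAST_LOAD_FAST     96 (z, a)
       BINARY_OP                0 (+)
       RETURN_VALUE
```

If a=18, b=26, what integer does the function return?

LOAD_FAST a → push 18. Stack: [18]
LOAD_CONST → push 12. Stack: [18, 12]
BINARY_OP + → 18 + 12 = 30. Stack: [30]
STORE_FAST x → x=30. Stack: []
LOAD_FAST_LOAD_FAST a,a → push 18,18. Stack: [18, 18]
BINARY_OP // → 18 // 18 = 1. Stack: [1]
LOAD_FAST x → push 30. Stack: [1, 30]
LOAD_CONST → push 7. Stack: [1, 30, 7]
BINARY_OP % → 30 % 7 = 2. Stack: [1, 2]
BINARY_OP + → 1 + 2 = 3. Stack: [3]
STORE_FAST y → y=3. Stack: []
LOAD_FAST_LOAD_FAST a,x → push 18,30. Stack: [18, 30]
BINARY_OP | → 18 | 30 = 30. Stack: [30]
STORE_FAST x → x=30. Stack: []
LOAD_FAST b → push 26. Stack: [26]
LOAD_CONST → push 7. Stack: [26, 7]
BINARY_OP * → 26 * 7 = 182. Stack: [182]
LOAD_FAST_LOAD_FAST y,b → push 3,26. Stack: [182, 3, 26]
BINARY_OP ^ → 3 ^ 26 = 25. Stack: [182, 25]
BINARY_OP // → 182 // 25 = 7. Stack: [7]
STORE_FAST q → q=7. Stack: []
LOAD_FAST y → push 3. Stack: [3]
LOAD_CONST → push 2. Stack: [3, 2]
BINARY_OP - → 3 - 2 = 1. Stack: [1]
STORE_FAST k → k=1. Stack: []
LOAD_FAST_LOAD_FAST y,b → push 3,26. Stack: [3, 26]
BINARY_OP * → 3 * 26 = 78. Stack: [78]
LOAD_FAST_LOAD_FAST y,a → push 3,18. Stack: [78, 3, 18]
BINARY_OP | → 3 | 18 = 19. Stack: [78, 19]
BINARY_OP | → 78 | 19 = 95. Stack: [95]
STORE_FAST x → x=95. Stack: []
LOAD_FAST b → push 26. Stack: [26]
LOAD_CONST → push 1. Stack: [26, 1]
BINARY_OP << → 26 << 1 = 52. Stack: [52]
STORE_FAST z → z=52. Stack: []
LOAD_FAST_LOAD_FAST z,a → push 52,18. Stack: [52, 18]
BINARY_OP + → 52 + 18 = 70. Stack: [70]
RETURN_VALUE → return 70.

70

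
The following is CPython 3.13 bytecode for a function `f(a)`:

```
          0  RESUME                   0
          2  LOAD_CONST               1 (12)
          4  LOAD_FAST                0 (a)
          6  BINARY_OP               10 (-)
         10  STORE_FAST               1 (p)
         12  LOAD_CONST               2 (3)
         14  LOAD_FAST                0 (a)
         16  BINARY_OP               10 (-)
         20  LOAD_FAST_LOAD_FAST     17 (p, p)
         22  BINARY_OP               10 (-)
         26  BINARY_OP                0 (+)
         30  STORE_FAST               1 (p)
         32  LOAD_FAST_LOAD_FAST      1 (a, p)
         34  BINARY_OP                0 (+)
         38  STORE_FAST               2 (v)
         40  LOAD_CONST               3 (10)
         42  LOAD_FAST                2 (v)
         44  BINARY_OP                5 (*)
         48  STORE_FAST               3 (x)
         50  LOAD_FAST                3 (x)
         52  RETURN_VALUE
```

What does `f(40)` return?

LOAD_CONST → push 12. Stack: [12]
LOAD_FAST a → push 40. Stack: [12, 40]
BINARY_OP - → 12 - 40 = -28. Stack: [-28]
STORE_FAST p → p=-28. Stack: []
LOAD_CONST → push 3. Stack: [3]
LOAD_FAST a → push 40. Stack: [3, 40]
BINARY_OP - → 3 - 40 = -37. Stack: [-37]
LOAD_FAST_LOAD_FAST p,p → push -28,-28. Stack: [-37, -28, -28]
BINARY_OP - → -28 - -28 = 0. Stack: [-37, 0]
BINARY_OP + → -37 + 0 = -37. Stack: [-37]
STORE_FAST p → p=-37. Stack: []
LOAD_FAST_LOAD_FAST a,p → push 40,-37. Stack: [40, -37]
BINARY_OP + → 40 + -37 = 3. Stack: [3]
STORE_FAST v → v=3. Stack: []
LOAD_CONST → push 10. Stack: [10]
LOAD_FAST v → push 3. Stack: [10, 3]
BINARY_OP * → 10 * 3 = 30. Stack: [30]
STORE_FAST x → x=30. Stack: []
LOAD_FAST x → push 30. Stack: [30]
RETURN_VALUE → return 30.

30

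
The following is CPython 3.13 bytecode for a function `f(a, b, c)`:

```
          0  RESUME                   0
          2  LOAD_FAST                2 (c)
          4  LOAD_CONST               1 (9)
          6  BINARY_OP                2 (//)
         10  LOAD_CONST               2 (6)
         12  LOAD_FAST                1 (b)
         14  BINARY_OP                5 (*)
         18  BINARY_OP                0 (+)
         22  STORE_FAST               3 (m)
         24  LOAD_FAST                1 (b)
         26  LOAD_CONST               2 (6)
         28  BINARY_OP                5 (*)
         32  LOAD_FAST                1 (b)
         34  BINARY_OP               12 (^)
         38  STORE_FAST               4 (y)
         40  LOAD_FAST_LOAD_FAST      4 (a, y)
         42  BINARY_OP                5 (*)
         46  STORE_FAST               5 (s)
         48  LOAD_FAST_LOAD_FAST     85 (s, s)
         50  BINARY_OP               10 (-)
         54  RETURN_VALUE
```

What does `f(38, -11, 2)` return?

0

LOAD_FAST c → push 2. Stack: [2]
LOAD_CONST → push 9. Stack: [2, 9]
BINARY_OP // → 2 // 9 = 0. Stack: [0]
LOAD_CONST → push 6. Stack: [0, 6]
LOAD_FAST b → push -11. Stack: [0, 6, -11]
BINARY_OP * → 6 * -11 = -66. Stack: [0, -66]
BINARY_OP + → 0 + -66 = -66. Stack: [-66]
STORE_FAST m → m=-66. Stack: []
LOAD_FAST b → push -11. Stack: [-11]
LOAD_CONST → push 6. Stack: [-11, 6]
BINARY_OP * → -11 * 6 = -66. Stack: [-66]
LOAD_FAST b → push -11. Stack: [-66, -11]
BINARY_OP ^ → -66 ^ -11 = 75. Stack: [75]
STORE_FAST y → y=75. Stack: []
LOAD_FAST_LOAD_FAST a,y → push 38,75. Stack: [38, 75]
BINARY_OP * → 38 * 75 = 2850. Stack: [2850]
STORE_FAST s → s=2850. Stack: []
LOAD_FAST_LOAD_FAST s,s → push 2850,2850. Stack: [2850, 2850]
BINARY_OP - → 2850 - 2850 = 0. Stack: [0]
RETURN_VALUE → return 0.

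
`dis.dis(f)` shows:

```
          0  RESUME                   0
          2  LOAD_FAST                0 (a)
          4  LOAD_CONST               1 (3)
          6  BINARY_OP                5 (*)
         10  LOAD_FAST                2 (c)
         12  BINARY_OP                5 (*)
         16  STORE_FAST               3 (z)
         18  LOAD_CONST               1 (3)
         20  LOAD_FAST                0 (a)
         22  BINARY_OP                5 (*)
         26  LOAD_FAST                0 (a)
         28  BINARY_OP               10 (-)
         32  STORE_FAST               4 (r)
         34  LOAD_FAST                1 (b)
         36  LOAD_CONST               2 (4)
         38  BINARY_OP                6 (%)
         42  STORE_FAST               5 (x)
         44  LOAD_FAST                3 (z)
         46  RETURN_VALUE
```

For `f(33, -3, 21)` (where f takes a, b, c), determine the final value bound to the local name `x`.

1

LOAD_FAST a → push 33. Stack: [33]
LOAD_CONST → push 3. Stack: [33, 3]
BINARY_OP * → 33 * 3 = 99. Stack: [99]
LOAD_FAST c → push 21. Stack: [99, 21]
BINARY_OP * → 99 * 21 = 2079. Stack: [2079]
STORE_FAST z → z=2079. Stack: []
LOAD_CONST → push 3. Stack: [3]
LOAD_FAST a → push 33. Stack: [3, 33]
BINARY_OP * → 3 * 33 = 99. Stack: [99]
LOAD_FAST a → push 33. Stack: [99, 33]
BINARY_OP - → 99 - 33 = 66. Stack: [66]
STORE_FAST r → r=66. Stack: []
LOAD_FAST b → push -3. Stack: [-3]
LOAD_CONST → push 4. Stack: [-3, 4]
BINARY_OP % → -3 % 4 = 1. Stack: [1]
STORE_FAST x → x=1. Stack: []
LOAD_FAST z → push 2079. Stack: [2079]
RETURN_VALUE → return 2079.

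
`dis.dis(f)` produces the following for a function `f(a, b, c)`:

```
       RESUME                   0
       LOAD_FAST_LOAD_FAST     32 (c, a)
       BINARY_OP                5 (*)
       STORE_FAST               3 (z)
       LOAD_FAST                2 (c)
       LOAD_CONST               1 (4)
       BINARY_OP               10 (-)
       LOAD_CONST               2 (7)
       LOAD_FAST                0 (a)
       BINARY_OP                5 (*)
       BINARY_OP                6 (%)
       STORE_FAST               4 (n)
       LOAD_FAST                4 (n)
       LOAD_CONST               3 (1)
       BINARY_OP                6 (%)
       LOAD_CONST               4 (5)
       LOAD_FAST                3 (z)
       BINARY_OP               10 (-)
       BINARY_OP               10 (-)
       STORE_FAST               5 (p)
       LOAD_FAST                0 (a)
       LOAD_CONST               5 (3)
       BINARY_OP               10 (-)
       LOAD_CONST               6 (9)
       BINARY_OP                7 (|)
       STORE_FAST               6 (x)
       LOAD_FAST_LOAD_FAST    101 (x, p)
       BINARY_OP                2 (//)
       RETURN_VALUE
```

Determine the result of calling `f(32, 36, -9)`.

LOAD_FAST_LOAD_FAST c,a → push -9,32. Stack: [-9, 32]
BINARY_OP * → -9 * 32 = -288. Stack: [-288]
STORE_FAST z → z=-288. Stack: []
LOAD_FAST c → push -9. Stack: [-9]
LOAD_CONST → push 4. Stack: [-9, 4]
BINARY_OP - → -9 - 4 = -13. Stack: [-13]
LOAD_CONST → push 7. Stack: [-13, 7]
LOAD_FAST a → push 32. Stack: [-13, 7, 32]
BINARY_OP * → 7 * 32 = 224. Stack: [-13, 224]
BINARY_OP % → -13 % 224 = 211. Stack: [211]
STORE_FAST n → n=211. Stack: []
LOAD_FAST n → push 211. Stack: [211]
LOAD_CONST → push 1. Stack: [211, 1]
BINARY_OP % → 211 % 1 = 0. Stack: [0]
LOAD_CONST → push 5. Stack: [0, 5]
LOAD_FAST z → push -288. Stack: [0, 5, -288]
BINARY_OP - → 5 - -288 = 293. Stack: [0, 293]
BINARY_OP - → 0 - 293 = -293. Stack: [-293]
STORE_FAST p → p=-293. Stack: []
LOAD_FAST a → push 32. Stack: [32]
LOAD_CONST → push 3. Stack: [32, 3]
BINARY_OP - → 32 - 3 = 29. Stack: [29]
LOAD_CONST → push 9. Stack: [29, 9]
BINARY_OP | → 29 | 9 = 29. Stack: [29]
STORE_FAST x → x=29. Stack: []
LOAD_FAST_LOAD_FAST x,p → push 29,-293. Stack: [29, -293]
BINARY_OP // → 29 // -293 = -1. Stack: [-1]
RETURN_VALUE → return -1.

-1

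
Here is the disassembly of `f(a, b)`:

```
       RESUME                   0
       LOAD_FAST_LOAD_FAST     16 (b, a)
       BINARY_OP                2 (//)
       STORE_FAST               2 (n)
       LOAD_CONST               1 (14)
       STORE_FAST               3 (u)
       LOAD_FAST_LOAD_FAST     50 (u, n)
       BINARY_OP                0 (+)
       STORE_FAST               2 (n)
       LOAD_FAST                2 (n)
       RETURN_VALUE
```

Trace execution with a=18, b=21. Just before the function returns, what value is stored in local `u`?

14

LOAD_FAST_LOAD_FAST b,a → push 21,18. Stack: [21, 18]
BINARY_OP // → 21 // 18 = 1. Stack: [1]
STORE_FAST n → n=1. Stack: []
LOAD_CONST → push 14. Stack: [14]
STORE_FAST u → u=14. Stack: []
LOAD_FAST_LOAD_FAST u,n → push 14,1. Stack: [14, 1]
BINARY_OP + → 14 + 1 = 15. Stack: [15]
STORE_FAST n → n=15. Stack: []
LOAD_FAST n → push 15. Stack: [15]
RETURN_VALUE → return 15.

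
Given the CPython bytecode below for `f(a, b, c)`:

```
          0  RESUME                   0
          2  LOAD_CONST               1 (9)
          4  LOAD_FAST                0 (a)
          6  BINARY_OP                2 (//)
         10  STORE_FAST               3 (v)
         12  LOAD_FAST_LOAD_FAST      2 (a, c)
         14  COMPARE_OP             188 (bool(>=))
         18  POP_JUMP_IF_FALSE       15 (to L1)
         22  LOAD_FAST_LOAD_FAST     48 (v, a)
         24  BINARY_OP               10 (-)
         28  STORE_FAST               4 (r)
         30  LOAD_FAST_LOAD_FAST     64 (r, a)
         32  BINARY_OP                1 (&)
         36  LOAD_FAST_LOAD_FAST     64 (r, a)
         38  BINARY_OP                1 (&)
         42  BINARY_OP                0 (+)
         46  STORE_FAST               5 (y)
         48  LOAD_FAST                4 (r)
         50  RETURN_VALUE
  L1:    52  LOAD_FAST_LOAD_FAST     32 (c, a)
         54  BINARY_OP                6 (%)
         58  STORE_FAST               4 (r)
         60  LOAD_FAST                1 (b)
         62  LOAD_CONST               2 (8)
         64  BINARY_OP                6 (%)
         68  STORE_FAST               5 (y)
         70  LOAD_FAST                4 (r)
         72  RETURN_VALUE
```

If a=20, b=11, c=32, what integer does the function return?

LOAD_CONST → push 9. Stack: [9]
LOAD_FAST a → push 20. Stack: [9, 20]
BINARY_OP // → 9 // 20 = 0. Stack: [0]
STORE_FAST v → v=0. Stack: []
LOAD_FAST_LOAD_FAST a,c → push 20,32. Stack: [20, 32]
COMPARE_OP bool(>=) → 20 vs 32 = False. Stack: [False]
POP_JUMP_IF_FALSE → pop False; jump. Stack: []
LOAD_FAST_LOAD_FAST c,a → push 32,20. Stack: [32, 20]
BINARY_OP % → 32 % 20 = 12. Stack: [12]
STORE_FAST r → r=12. Stack: []
LOAD_FAST b → push 11. Stack: [11]
LOAD_CONST → push 8. Stack: [11, 8]
BINARY_OP % → 11 % 8 = 3. Stack: [3]
STORE_FAST y → y=3. Stack: []
LOAD_FAST r → push 12. Stack: [12]
RETURN_VALUE → return 12.

12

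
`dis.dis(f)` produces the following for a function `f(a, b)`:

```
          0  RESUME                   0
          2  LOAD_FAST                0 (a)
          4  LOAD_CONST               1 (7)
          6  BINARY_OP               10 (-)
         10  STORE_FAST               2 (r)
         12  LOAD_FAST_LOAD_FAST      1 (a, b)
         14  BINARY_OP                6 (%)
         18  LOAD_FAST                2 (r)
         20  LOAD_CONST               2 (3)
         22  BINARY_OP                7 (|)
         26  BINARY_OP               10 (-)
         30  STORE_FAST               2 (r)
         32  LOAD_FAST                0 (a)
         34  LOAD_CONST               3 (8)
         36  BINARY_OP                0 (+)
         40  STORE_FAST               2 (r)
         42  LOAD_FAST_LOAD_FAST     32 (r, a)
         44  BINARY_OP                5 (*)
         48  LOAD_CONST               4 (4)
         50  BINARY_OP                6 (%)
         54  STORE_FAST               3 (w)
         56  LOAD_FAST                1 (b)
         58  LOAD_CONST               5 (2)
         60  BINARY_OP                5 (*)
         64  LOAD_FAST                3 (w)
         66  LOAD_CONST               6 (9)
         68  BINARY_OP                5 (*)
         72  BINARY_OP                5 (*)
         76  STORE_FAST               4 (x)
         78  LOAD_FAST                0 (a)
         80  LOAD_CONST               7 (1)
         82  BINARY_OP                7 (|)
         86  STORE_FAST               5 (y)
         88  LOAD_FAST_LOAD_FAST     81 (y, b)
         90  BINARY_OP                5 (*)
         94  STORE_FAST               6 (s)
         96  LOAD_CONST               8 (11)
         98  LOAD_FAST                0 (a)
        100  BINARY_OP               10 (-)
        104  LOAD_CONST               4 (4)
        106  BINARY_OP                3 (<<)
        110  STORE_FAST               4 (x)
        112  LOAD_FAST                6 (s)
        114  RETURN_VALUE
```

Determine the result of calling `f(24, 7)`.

LOAD_FAST a → push 24. Stack: [24]
LOAD_CONST → push 7. Stack: [24, 7]
BINARY_OP - → 24 - 7 = 17. Stack: [17]
STORE_FAST r → r=17. Stack: []
LOAD_FAST_LOAD_FAST a,b → push 24,7. Stack: [24, 7]
BINARY_OP % → 24 % 7 = 3. Stack: [3]
LOAD_FAST r → push 17. Stack: [3, 17]
LOAD_CONST → push 3. Stack: [3, 17, 3]
BINARY_OP | → 17 | 3 = 19. Stack: [3, 19]
BINARY_OP - → 3 - 19 = -16. Stack: [-16]
STORE_FAST r → r=-16. Stack: []
LOAD_FAST a → push 24. Stack: [24]
LOAD_CONST → push 8. Stack: [24, 8]
BINARY_OP + → 24 + 8 = 32. Stack: [32]
STORE_FAST r → r=32. Stack: []
LOAD_FAST_LOAD_FAST r,a → push 32,24. Stack: [32, 24]
BINARY_OP * → 32 * 24 = 768. Stack: [768]
LOAD_CONST → push 4. Stack: [768, 4]
BINARY_OP % → 768 % 4 = 0. Stack: [0]
STORE_FAST w → w=0. Stack: []
LOAD_FAST b → push 7. Stack: [7]
LOAD_CONST → push 2. Stack: [7, 2]
BINARY_OP * → 7 * 2 = 14. Stack: [14]
LOAD_FAST w → push 0. Stack: [14, 0]
LOAD_CONST → push 9. Stack: [14, 0, 9]
BINARY_OP * → 0 * 9 = 0. Stack: [14, 0]
BINARY_OP * → 14 * 0 = 0. Stack: [0]
STORE_FAST x → x=0. Stack: []
LOAD_FAST a → push 24. Stack: [24]
LOAD_CONST → push 1. Stack: [24, 1]
BINARY_OP | → 24 | 1 = 25. Stack: [25]
STORE_FAST y → y=25. Stack: []
LOAD_FAST_LOAD_FAST y,b → push 25,7. Stack: [25, 7]
BINARY_OP * → 25 * 7 = 175. Stack: [175]
STORE_FAST s → s=175. Stack: []
LOAD_CONST → push 11. Stack: [11]
LOAD_FAST a → push 24. Stack: [11, 24]
BINARY_OP - → 11 - 24 = -13. Stack: [-13]
LOAD_CONST → push 4. Stack: [-13, 4]
BINARY_OP << → -13 << 4 = -208. Stack: [-208]
STORE_FAST x → x=-208. Stack: []
LOAD_FAST s → push 175. Stack: [175]
RETURN_VALUE → return 175.

175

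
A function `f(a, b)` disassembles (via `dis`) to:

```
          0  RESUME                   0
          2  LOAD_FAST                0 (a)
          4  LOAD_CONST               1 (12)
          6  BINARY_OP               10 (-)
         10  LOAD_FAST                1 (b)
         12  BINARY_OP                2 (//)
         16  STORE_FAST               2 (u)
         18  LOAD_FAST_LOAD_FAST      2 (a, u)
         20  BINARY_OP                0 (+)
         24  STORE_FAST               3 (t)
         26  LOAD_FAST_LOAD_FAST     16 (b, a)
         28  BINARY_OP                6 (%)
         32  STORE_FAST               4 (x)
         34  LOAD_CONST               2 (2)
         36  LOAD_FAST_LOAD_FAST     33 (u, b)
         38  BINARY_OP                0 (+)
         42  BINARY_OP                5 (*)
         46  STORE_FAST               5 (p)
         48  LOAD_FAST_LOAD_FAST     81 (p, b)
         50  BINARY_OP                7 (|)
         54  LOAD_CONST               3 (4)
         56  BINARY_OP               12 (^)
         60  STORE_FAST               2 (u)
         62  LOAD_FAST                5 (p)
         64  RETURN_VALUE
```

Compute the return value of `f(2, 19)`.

36

LOAD_FAST a → push 2. Stack: [2]
LOAD_CONST → push 12. Stack: [2, 12]
BINARY_OP - → 2 - 12 = -10. Stack: [-10]
LOAD_FAST b → push 19. Stack: [-10, 19]
BINARY_OP // → -10 // 19 = -1. Stack: [-1]
STORE_FAST u → u=-1. Stack: []
LOAD_FAST_LOAD_FAST a,u → push 2,-1. Stack: [2, -1]
BINARY_OP + → 2 + -1 = 1. Stack: [1]
STORE_FAST t → t=1. Stack: []
LOAD_FAST_LOAD_FAST b,a → push 19,2. Stack: [19, 2]
BINARY_OP % → 19 % 2 = 1. Stack: [1]
STORE_FAST x → x=1. Stack: []
LOAD_CONST → push 2. Stack: [2]
LOAD_FAST_LOAD_FAST u,b → push -1,19. Stack: [2, -1, 19]
BINARY_OP + → -1 + 19 = 18. Stack: [2, 18]
BINARY_OP * → 2 * 18 = 36. Stack: [36]
STORE_FAST p → p=36. Stack: []
LOAD_FAST_LOAD_FAST p,b → push 36,19. Stack: [36, 19]
BINARY_OP | → 36 | 19 = 55. Stack: [55]
LOAD_CONST → push 4. Stack: [55, 4]
BINARY_OP ^ → 55 ^ 4 = 51. Stack: [51]
STORE_FAST u → u=51. Stack: []
LOAD_FAST p → push 36. Stack: [36]
RETURN_VALUE → return 36.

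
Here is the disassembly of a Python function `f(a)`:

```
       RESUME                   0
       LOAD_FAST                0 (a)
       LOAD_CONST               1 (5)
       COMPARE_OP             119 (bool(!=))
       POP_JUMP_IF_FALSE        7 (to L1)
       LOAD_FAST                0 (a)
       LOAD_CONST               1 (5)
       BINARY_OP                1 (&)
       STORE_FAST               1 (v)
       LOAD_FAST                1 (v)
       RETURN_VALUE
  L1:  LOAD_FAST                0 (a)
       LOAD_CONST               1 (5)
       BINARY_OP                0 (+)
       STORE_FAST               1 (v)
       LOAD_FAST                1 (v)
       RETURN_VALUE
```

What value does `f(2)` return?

LOAD_FAST a → push 2. Stack: [2]
LOAD_CONST → push 5. Stack: [2, 5]
COMPARE_OP bool(!=) → 2 vs 5 = True. Stack: [True]
POP_JUMP_IF_FALSE → pop True; no jump. Stack: []
LOAD_FAST a → push 2. Stack: [2]
LOAD_CONST → push 5. Stack: [2, 5]
BINARY_OP & → 2 & 5 = 0. Stack: [0]
STORE_FAST v → v=0. Stack: []
LOAD_FAST v → push 0. Stack: [0]
RETURN_VALUE → return 0.

0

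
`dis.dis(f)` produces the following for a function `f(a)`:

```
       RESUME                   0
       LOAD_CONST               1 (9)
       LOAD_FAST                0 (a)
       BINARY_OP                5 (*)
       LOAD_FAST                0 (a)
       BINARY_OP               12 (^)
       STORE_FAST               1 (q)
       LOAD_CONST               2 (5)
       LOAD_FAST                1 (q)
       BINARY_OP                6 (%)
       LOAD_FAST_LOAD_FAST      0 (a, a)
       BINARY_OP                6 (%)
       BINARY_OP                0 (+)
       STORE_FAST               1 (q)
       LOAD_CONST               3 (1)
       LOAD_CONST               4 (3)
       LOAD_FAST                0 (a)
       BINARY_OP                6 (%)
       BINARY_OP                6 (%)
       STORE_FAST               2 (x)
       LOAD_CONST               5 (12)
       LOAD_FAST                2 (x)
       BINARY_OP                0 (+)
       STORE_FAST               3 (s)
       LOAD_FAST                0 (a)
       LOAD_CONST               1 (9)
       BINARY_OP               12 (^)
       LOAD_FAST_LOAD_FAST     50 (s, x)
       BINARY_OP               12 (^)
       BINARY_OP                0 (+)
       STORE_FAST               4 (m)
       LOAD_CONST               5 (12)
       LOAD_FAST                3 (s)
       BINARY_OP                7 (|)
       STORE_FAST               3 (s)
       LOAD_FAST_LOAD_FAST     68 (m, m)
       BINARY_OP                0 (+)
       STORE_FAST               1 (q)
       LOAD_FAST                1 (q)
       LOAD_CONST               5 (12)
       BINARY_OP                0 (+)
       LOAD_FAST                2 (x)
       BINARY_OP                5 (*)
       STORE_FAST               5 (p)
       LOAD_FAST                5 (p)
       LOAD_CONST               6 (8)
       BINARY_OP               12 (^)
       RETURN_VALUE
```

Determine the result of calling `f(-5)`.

LOAD_CONST → push 9. Stack: [9]
LOAD_FAST a → push -5. Stack: [9, -5]
BINARY_OP * → 9 * -5 = -45. Stack: [-45]
LOAD_FAST a → push -5. Stack: [-45, -5]
BINARY_OP ^ → -45 ^ -5 = 40. Stack: [40]
STORE_FAST q → q=40. Stack: []
LOAD_CONST → push 5. Stack: [5]
LOAD_FAST q → push 40. Stack: [5, 40]
BINARY_OP % → 5 % 40 = 5. Stack: [5]
LOAD_FAST_LOAD_FAST a,a → push -5,-5. Stack: [5, -5, -5]
BINARY_OP % → -5 % -5 = 0. Stack: [5, 0]
BINARY_OP + → 5 + 0 = 5. Stack: [5]
STORE_FAST q → q=5. Stack: []
LOAD_CONST → push 1. Stack: [1]
LOAD_CONST → push 3. Stack: [1, 3]
LOAD_FAST a → push -5. Stack: [1, 3, -5]
BINARY_OP % → 3 % -5 = -2. Stack: [1, -2]
BINARY_OP % → 1 % -2 = -1. Stack: [-1]
STORE_FAST x → x=-1. Stack: []
LOAD_CONST → push 12. Stack: [12]
LOAD_FAST x → push -1. Stack: [12, -1]
BINARY_OP + → 12 + -1 = 11. Stack: [11]
STORE_FAST s → s=11. Stack: []
LOAD_FAST a → push -5. Stack: [-5]
LOAD_CONST → push 9. Stack: [-5, 9]
BINARY_OP ^ → -5 ^ 9 = -14. Stack: [-14]
LOAD_FAST_LOAD_FAST s,x → push 11,-1. Stack: [-14, 11, -1]
BINARY_OP ^ → 11 ^ -1 = -12. Stack: [-14, -12]
BINARY_OP + → -14 + -12 = -26. Stack: [-26]
STORE_FAST m → m=-26. Stack: []
LOAD_CONST → push 12. Stack: [12]
LOAD_FAST s → push 11. Stack: [12, 11]
BINARY_OP | → 12 | 11 = 15. Stack: [15]
STORE_FAST s → s=15. Stack: []
LOAD_FAST_LOAD_FAST m,m → push -26,-26. Stack: [-26, -26]
BINARY_OP + → -26 + -26 = -52. Stack: [-52]
STORE_FAST q → q=-52. Stack: []
LOAD_FAST q → push -52. Stack: [-52]
LOAD_CONST → push 12. Stack: [-52, 12]
BINARY_OP + → -52 + 12 = -40. Stack: [-40]
LOAD_FAST x → push -1. Stack: [-40, -1]
BINARY_OP * → -40 * -1 = 40. Stack: [40]
STORE_FAST p → p=40. Stack: []
LOAD_FAST p → push 40. Stack: [40]
LOAD_CONST → push 8. Stack: [40, 8]
BINARY_OP ^ → 40 ^ 8 = 32. Stack: [32]
RETURN_VALUE → return 32.

32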